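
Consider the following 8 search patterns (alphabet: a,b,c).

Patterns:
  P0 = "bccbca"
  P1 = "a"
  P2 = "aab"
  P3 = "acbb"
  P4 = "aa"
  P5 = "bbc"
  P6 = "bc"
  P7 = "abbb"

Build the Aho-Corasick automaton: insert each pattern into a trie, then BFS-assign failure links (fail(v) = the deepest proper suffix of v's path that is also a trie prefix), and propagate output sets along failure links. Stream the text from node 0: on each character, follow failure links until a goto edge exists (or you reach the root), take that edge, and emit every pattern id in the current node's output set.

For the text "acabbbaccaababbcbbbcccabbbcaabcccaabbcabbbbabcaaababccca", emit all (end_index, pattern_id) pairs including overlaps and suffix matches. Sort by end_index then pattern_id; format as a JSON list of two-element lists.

Build automaton:
Trie nodes:
  0='ε' goto a→7 b→1
  1='b' goto b→13 c→2
  2='bc' goto c→3  [P6 ends]
  3='bcc' goto b→4
  4='bccb' goto c→5
  5='bccbc' goto a→6
  6='bccbca' goto ·  [P0 ends]
  7='a' goto a→8 b→15 c→10  [P1 ends]
  8='aa' goto b→9  [P4 ends]
  9='aab' goto ·  [P2 ends]
  10='ac' goto b→11
  11='acb' goto b→12
  12='acbb' goto ·  [P3 ends]
  13='bb' goto c→14
  14='bbc' goto ·  [P5 ends]
  15='ab' goto b→16
  16='abb' goto b→17
  17='abbb' goto ·  [P7 ends]

BFS fail/out derivation:
  n1('b'): parent n0 fail=0; on 'b' 0 → fail=0;  out ∅∪∅=∅
  n7('a'): parent n0 fail=0; on 'a' 0 → fail=0;  out {1}∪∅={1}
  n2('bc'): parent n1 fail=0; on 'c' 0 → fail=0;  out {6}∪∅={6}
  n8('aa'): parent n7 fail=0; on 'a' 0 → fail=7;  out {4}∪{1}={1,4}
  n10('ac'): parent n7 fail=0; on 'c' 0 → fail=0;  out ∅∪∅=∅
  n13('bb'): parent n1 fail=0; on 'b' 0 → fail=1;  out ∅∪∅=∅
  n15('ab'): parent n7 fail=0; on 'b' 0 → fail=1;  out ∅∪∅=∅
  n3('bcc'): parent n2 fail=0; on 'c' 0 → fail=0;  out ∅∪∅=∅
  n9('aab'): parent n8 fail=7; on 'b' 7 → fail=15;  out {2}∪∅={2}
  n11('acb'): parent n10 fail=0; on 'b' 0 → fail=1;  out ∅∪∅=∅
  n14('bbc'): parent n13 fail=1; on 'c' 1 → fail=2;  out {5}∪{6}={5,6}
  n16('abb'): parent n15 fail=1; on 'b' 1 → fail=13;  out ∅∪∅=∅
  n4('bccb'): parent n3 fail=0; on 'b' 0 → fail=1;  out ∅∪∅=∅
  n12('acbb'): parent n11 fail=1; on 'b' 1 → fail=13;  out {3}∪∅={3}
  n17('abbb'): parent n16 fail=13; on 'b' 13→1 → fail=13;  out {7}∪∅={7}
  n5('bccbc'): parent n4 fail=1; on 'c' 1 → fail=2;  out ∅∪{6}={6}
  n6('bccbca'): parent n5 fail=2; on 'a' 2→0 → fail=7;  out {0}∪{1}={0,1}

Scan:
i=0 'a': node 0→7  → match P1@[0:0]
i=1 'c': node 7→10
i=2 'a': node 10→7 (via fail)  → match P1@[2:2]
i=3 'b': node 7→15
i=4 'b': node 15→16
i=5 'b': node 16→17  → match P7@[2:5]
i=6 'a': node 17→7 (via fail)  → match P1@[6:6]
i=7 'c': node 7→10
i=8 'c': node 10→0 (via fail)
i=9 'a': node 0→7  → match P1@[9:9]
i=10 'a': node 7→8  → match P1@[10:10],P4@[9:10]
i=11 'b': node 8→9  → match P2@[9:11]
i=12 'a': node 9→7 (via fail)  → match P1@[12:12]
i=13 'b': node 7→15
i=14 'b': node 15→16
i=15 'c': node 16→14 (via fail)  → match P5@[13:15],P6@[14:15]
i=16 'b': node 14→1 (via fail)
i=17 'b': node 1→13
i=18 'b': node 13→13 (via fail)
i=19 'c': node 13→14  → match P5@[17:19],P6@[18:19]
i=20 'c': node 14→3 (via fail)
i=21 'c': node 3→0 (via fail)
i=22 'a': node 0→7  → match P1@[22:22]
i=23 'b': node 7→15
i=24 'b': node 15→16
i=25 'b': node 16→17  → match P7@[22:25]
i=26 'c': node 17→14 (via fail)  → match P5@[24:26],P6@[25:26]
i=27 'a': node 14→7 (via fail)  → match P1@[27:27]
i=28 'a': node 7→8  → match P1@[28:28],P4@[27:28]
i=29 'b': node 8→9  → match P2@[27:29]
i=30 'c': node 9→2 (via fail)  → match P6@[29:30]
i=31 'c': node 2→3
i=32 'c': node 3→0 (via fail)
i=33 'a': node 0→7  → match P1@[33:33]
i=34 'a': node 7→8  → match P1@[34:34],P4@[33:34]
i=35 'b': node 8→9  → match P2@[33:35]
i=36 'b': node 9→16 (via fail)
i=37 'c': node 16→14 (via fail)  → match P5@[35:37],P6@[36:37]
i=38 'a': node 14→7 (via fail)  → match P1@[38:38]
i=39 'b': node 7→15
i=40 'b': node 15→16
i=41 'b': node 16→17  → match P7@[38:41]
i=42 'b': node 17→13 (via fail)
i=43 'a': node 13→7 (via fail)  → match P1@[43:43]
i=44 'b': node 7→15
i=45 'c': node 15→2 (via fail)  → match P6@[44:45]
i=46 'a': node 2→7 (via fail)  → match P1@[46:46]
i=47 'a': node 7→8  → match P1@[47:47],P4@[46:47]
i=48 'a': node 8→8 (via fail)  → match P1@[48:48],P4@[47:48]
i=49 'b': node 8→9  → match P2@[47:49]
i=50 'a': node 9→7 (via fail)  → match P1@[50:50]
i=51 'b': node 7→15
i=52 'c': node 15→2 (via fail)  → match P6@[51:52]
i=53 'c': node 2→3
i=54 'c': node 3→0 (via fail)
i=55 'a': node 0→7  → match P1@[55:55]

All matches (sorted): [[0,1],[2,1],[5,7],[6,1],[9,1],[10,1],[10,4],[11,2],[12,1],[15,5],[15,6],[19,5],[19,6],[22,1],[25,7],[26,5],[26,6],[27,1],[28,1],[28,4],[29,2],[30,6],[33,1],[34,1],[34,4],[35,2],[37,5],[37,6],[38,1],[41,7],[43,1],[45,6],[46,1],[47,1],[47,4],[48,1],[48,4],[49,2],[50,1],[52,6],[55,1]]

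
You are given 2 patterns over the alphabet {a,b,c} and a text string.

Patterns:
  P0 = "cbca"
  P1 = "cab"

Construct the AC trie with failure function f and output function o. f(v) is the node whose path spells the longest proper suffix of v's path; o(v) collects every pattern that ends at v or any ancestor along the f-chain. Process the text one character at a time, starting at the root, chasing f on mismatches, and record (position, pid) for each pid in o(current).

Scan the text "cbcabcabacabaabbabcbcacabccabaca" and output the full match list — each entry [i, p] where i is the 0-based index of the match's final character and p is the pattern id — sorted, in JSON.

Build:
Trie nodes:
  n0 'ε': c→1
  n1 'c': a→5 b→2
  n2 'cb': c→3
  n3 'cbc': a→4
  n4 'cbca': ·  [P0 ends]
  n5 'ca': b→6
  n6 'cab': ·  [P1 ends]

BFS fail/out derivation:
  n1('c'): parent n0 fail=0; on 'c' 0 → fail=0;  out ∅∪∅=∅
  n2('cb'): parent n1 fail=0; on 'b' 0 → fail=0;  out ∅∪∅=∅
  n5('ca'): parent n1 fail=0; on 'a' 0 → fail=0;  out ∅∪∅=∅
  n3('cbc'): parent n2 fail=0; on 'c' 0 → fail=1;  out ∅∪∅=∅
  n6('cab'): parent n5 fail=0; on 'b' 0 → fail=0;  out {1}∪∅={1}
  n4('cbca'): parent n3 fail=1; on 'a' 1 → fail=5;  out {0}∪∅={0}

Scan:
pos 0 'c': at 1
pos 1 'b': at 2
pos 2 'c': at 3
pos 3 'a': at 4  ** P0@[0:3]
pos 4 'b': at 6 ·f  ** P1@[2:4]
pos 5 'c': at 1 ·f
pos 6 'a': at 5
pos 7 'b': at 6  ** P1@[5:7]
pos 8 'a': at 0 ·f
pos 9 'c': at 1
pos 10 'a': at 5
pos 11 'b': at 6  ** P1@[9:11]
pos 12 'a': at 0 ·f
pos 13 'a': at 0
pos 14 'b': at 0
pos 15 'b': at 0
pos 16 'a': at 0
pos 17 'b': at 0
pos 18 'c': at 1
pos 19 'b': at 2
pos 20 'c': at 3
pos 21 'a': at 4  ** P0@[18:21]
pos 22 'c': at 1 ·f
pos 23 'a': at 5
pos 24 'b': at 6  ** P1@[22:24]
pos 25 'c': at 1 ·f
pos 26 'c': at 1 ·f
pos 27 'a': at 5
pos 28 'b': at 6  ** P1@[26:28]
pos 29 'a': at 0 ·f
pos 30 'c': at 1
pos 31 'a': at 5

Matches: [[3,0],[4,1],[7,1],[11,1],[21,0],[24,1],[28,1]]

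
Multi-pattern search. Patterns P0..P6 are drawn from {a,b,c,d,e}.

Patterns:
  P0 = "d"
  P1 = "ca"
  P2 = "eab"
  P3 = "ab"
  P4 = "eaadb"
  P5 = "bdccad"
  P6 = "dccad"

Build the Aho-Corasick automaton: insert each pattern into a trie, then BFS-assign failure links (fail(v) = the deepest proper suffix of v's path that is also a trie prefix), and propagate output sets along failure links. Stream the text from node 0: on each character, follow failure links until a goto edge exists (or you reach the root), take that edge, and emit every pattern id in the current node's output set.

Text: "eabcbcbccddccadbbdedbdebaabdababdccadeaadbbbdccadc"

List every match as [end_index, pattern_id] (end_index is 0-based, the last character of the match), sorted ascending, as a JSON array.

Construct AC machine:
Trie nodes:
  0='ε' goto a→7 b→12 c→2 d→1 e→4
  1='d' goto c→18  [P0 ends]
  2='c' goto a→3
  3='ca' goto ·  [P1 ends]
  4='e' goto a→5
  5='ea' goto a→9 b→6
  6='eab' goto ·  [P2 ends]
  7='a' goto b→8
  8='ab' goto ·  [P3 ends]
  9='eaa' goto d→10
  10='eaad' goto b→11
  11='eaadb' goto ·  [P4 ends]
  12='b' goto d→13
  13='bd' goto c→14
  14='bdc' goto c→15
  15='bdcc' goto a→16
  16='bdcca' goto d→17
  17='bdccad' goto ·  [P5 ends]
  18='dc' goto c→19
  19='dcc' goto a→20
  20='dcca' goto d→21
  21='dccad' goto ·  [P6 ends]

BFS fail/out derivation:
  n1('d'): parent n0 fail=0; on 'd' 0 → fail=0;  out {0}∪∅={0}
  n2('c'): parent n0 fail=0; on 'c' 0 → fail=0;  out ∅∪∅=∅
  n4('e'): parent n0 fail=0; on 'e' 0 → fail=0;  out ∅∪∅=∅
  n7('a'): parent n0 fail=0; on 'a' 0 → fail=0;  out ∅∪∅=∅
  n12('b'): parent n0 fail=0; on 'b' 0 → fail=0;  out ∅∪∅=∅
  n3('ca'): parent n2 fail=0; on 'a' 0 → fail=7;  out {1}∪∅={1}
  n5('ea'): parent n4 fail=0; on 'a' 0 → fail=7;  out ∅∪∅=∅
  n8('ab'): parent n7 fail=0; on 'b' 0 → fail=12;  out {3}∪∅={3}
  n13('bd'): parent n12 fail=0; on 'd' 0 → fail=1;  out ∅∪{0}={0}
  n18('dc'): parent n1 fail=0; on 'c' 0 → fail=2;  out ∅∪∅=∅
  n6('eab'): parent n5 fail=7; on 'b' 7 → fail=8;  out {2}∪{3}={2,3}
  n9('eaa'): parent n5 fail=7; on 'a' 7→0 → fail=7;  out ∅∪∅=∅
  n14('bdc'): parent n13 fail=1; on 'c' 1 → fail=18;  out ∅∪∅=∅
  n19('dcc'): parent n18 fail=2; on 'c' 2→0 → fail=2;  out ∅∪∅=∅
  n10('eaad'): parent n9 fail=7; on 'd' 7→0 → fail=1;  out ∅∪{0}={0}
  n15('bdcc'): parent n14 fail=18; on 'c' 18 → fail=19;  out ∅∪∅=∅
  n20('dcca'): parent n19 fail=2; on 'a' 2 → fail=3;  out ∅∪{1}={1}
  n11('eaadb'): parent n10 fail=1; on 'b' 1→0 → fail=12;  out {4}∪∅={4}
  n16('bdcca'): parent n15 fail=19; on 'a' 19 → fail=20;  out ∅∪{1}={1}
  n21('dccad'): parent n20 fail=3; on 'd' 3→7→0 → fail=1;  out {6}∪{0}={0,6}
  n17('bdccad'): parent n16 fail=20; on 'd' 20 → fail=21;  out {5}∪{0,6}={0,5,6}

Text stream:
[0] read 'e'  n0⇒n4
[1] read 'a'  n4⇒n5
[2] read 'b'  n5⇒n6  → match P2@[0:2],P3@[1:2]
[3] read 'c'  n6⇒n2 (fail-walked)
[4] read 'b'  n2⇒n12 (fail-walked)
[5] read 'c'  n12⇒n2 (fail-walked)
[6] read 'b'  n2⇒n12 (fail-walked)
[7] read 'c'  n12⇒n2 (fail-walked)
[8] read 'c'  n2⇒n2 (fail-walked)
[9] read 'd'  n2⇒n1 (fail-walked)  → match P0@[9:9]
[10] read 'd'  n1⇒n1 (fail-walked)  → match P0@[10:10]
[11] read 'c'  n1⇒n18
[12] read 'c'  n18⇒n19
[13] read 'a'  n19⇒n20  → match P1@[12:13]
[14] read 'd'  n20⇒n21  → match P0@[14:14],P6@[10:14]
[15] read 'b'  n21⇒n12 (fail-walked)
[16] read 'b'  n12⇒n12 (fail-walked)
[17] read 'd'  n12⇒n13  → match P0@[17:17]
[18] read 'e'  n13⇒n4 (fail-walked)
[19] read 'd'  n4⇒n1 (fail-walked)  → match P0@[19:19]
[20] read 'b'  n1⇒n12 (fail-walked)
[21] read 'd'  n12⇒n13  → match P0@[21:21]
[22] read 'e'  n13⇒n4 (fail-walked)
[23] read 'b'  n4⇒n12 (fail-walked)
[24] read 'a'  n12⇒n7 (fail-walked)
[25] read 'a'  n7⇒n7 (fail-walked)
[26] read 'b'  n7⇒n8  → match P3@[25:26]
[27] read 'd'  n8⇒n13 (fail-walked)  → match P0@[27:27]
[28] read 'a'  n13⇒n7 (fail-walked)
[29] read 'b'  n7⇒n8  → match P3@[28:29]
[30] read 'a'  n8⇒n7 (fail-walked)
[31] read 'b'  n7⇒n8  → match P3@[30:31]
[32] read 'd'  n8⇒n13 (fail-walked)  → match P0@[32:32]
[33] read 'c'  n13⇒n14
[34] read 'c'  n14⇒n15
[35] read 'a'  n15⇒n16  → match P1@[34:35]
[36] read 'd'  n16⇒n17  → match P0@[36:36],P5@[31:36],P6@[32:36]
[37] read 'e'  n17⇒n4 (fail-walked)
[38] read 'a'  n4⇒n5
[39] read 'a'  n5⇒n9
[40] read 'd'  n9⇒n10  → match P0@[40:40]
[41] read 'b'  n10⇒n11  → match P4@[37:41]
[42] read 'b'  n11⇒n12 (fail-walked)
[43] read 'b'  n12⇒n12 (fail-walked)
[44] read 'd'  n12⇒n13  → match P0@[44:44]
[45] read 'c'  n13⇒n14
[46] read 'c'  n14⇒n15
[47] read 'a'  n15⇒n16  → match P1@[46:47]
[48] read 'd'  n16⇒n17  → match P0@[48:48],P5@[43:48],P6@[44:48]
[49] read 'c'  n17⇒n18 (fail-walked)

Matches: [[2,2],[2,3],[9,0],[10,0],[13,1],[14,0],[14,6],[17,0],[19,0],[21,0],[26,3],[27,0],[29,3],[31,3],[32,0],[35,1],[36,0],[36,5],[36,6],[40,0],[41,4],[44,0],[47,1],[48,0],[48,5],[48,6]]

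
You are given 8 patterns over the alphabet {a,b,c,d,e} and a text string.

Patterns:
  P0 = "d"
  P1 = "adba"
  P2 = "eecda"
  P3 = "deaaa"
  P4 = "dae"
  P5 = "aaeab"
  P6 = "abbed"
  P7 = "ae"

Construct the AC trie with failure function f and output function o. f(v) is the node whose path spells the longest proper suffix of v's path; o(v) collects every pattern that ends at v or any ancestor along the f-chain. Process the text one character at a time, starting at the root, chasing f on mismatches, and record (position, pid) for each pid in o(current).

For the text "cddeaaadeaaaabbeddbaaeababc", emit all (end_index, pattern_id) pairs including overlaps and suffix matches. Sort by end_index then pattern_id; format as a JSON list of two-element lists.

Construct AC machine:
Trie nodes:
  n0 'ε': a→2 d→1 e→6
  n1 'd': a→15 e→11  [P0 ends]
  n2 'a': a→17 b→21 d→3 e→25
  n3 'ad': b→4
  n4 'adb': a→5
  n5 'adba': ·  [P1 ends]
  n6 'e': e→7
  n7 'ee': c→8
  n8 'eec': d→9
  n9 'eecd': a→10
  n10 'eecda': ·  [P2 ends]
  n11 'de': a→12
  n12 'dea': a→13
  n13 'deaa': a→14
  n14 'deaaa': ·  [P3 ends]
  n15 'da': e→16
  n16 'dae': ·  [P4 ends]
  n17 'aa': e→18
  n18 'aae': a→19
  n19 'aaea': b→20
  n20 'aaeab': ·  [P5 ends]
  n21 'ab': b→22
  n22 'abb': e→23
  n23 'abbe': d→24
  n24 'abbed': ·  [P6 ends]
  n25 'ae': ·  [P7 ends]

Failure links (BFS by depth):
  n1('d'): parent n0 fail=0; on 'd' 0 → fail=0;  out {0}∪∅={0}
  n2('a'): parent n0 fail=0; on 'a' 0 → fail=0;  out ∅∪∅=∅
  n6('e'): parent n0 fail=0; on 'e' 0 → fail=0;  out ∅∪∅=∅
  n3('ad'): parent n2 fail=0; on 'd' 0 → fail=1;  out ∅∪{0}={0}
  n7('ee'): parent n6 fail=0; on 'e' 0 → fail=6;  out ∅∪∅=∅
  n11('de'): parent n1 fail=0; on 'e' 0 → fail=6;  out ∅∪∅=∅
  n15('da'): parent n1 fail=0; on 'a' 0 → fail=2;  out ∅∪∅=∅
  n17('aa'): parent n2 fail=0; on 'a' 0 → fail=2;  out ∅∪∅=∅
  n21('ab'): parent n2 fail=0; on 'b' 0 → fail=0;  out ∅∪∅=∅
  n25('ae'): parent n2 fail=0; on 'e' 0 → fail=6;  out {7}∪∅={7}
  n4('adb'): parent n3 fail=1; on 'b' 1→0 → fail=0;  out ∅∪∅=∅
  n8('eec'): parent n7 fail=6; on 'c' 6→0 → fail=0;  out ∅∪∅=∅
  n12('dea'): parent n11 fail=6; on 'a' 6→0 → fail=2;  out ∅∪∅=∅
  n16('dae'): parent n15 fail=2; on 'e' 2 → fail=25;  out {4}∪{7}={4,7}
  n18('aae'): parent n17 fail=2; on 'e' 2 → fail=25;  out ∅∪{7}={7}
  n22('abb'): parent n21 fail=0; on 'b' 0 → fail=0;  out ∅∪∅=∅
  n5('adba'): parent n4 fail=0; on 'a' 0 → fail=2;  out {1}∪∅={1}
  n9('eecd'): parent n8 fail=0; on 'd' 0 → fail=1;  out ∅∪{0}={0}
  n13('deaa'): parent n12 fail=2; on 'a' 2 → fail=17;  out ∅∪∅=∅
  n19('aaea'): parent n18 fail=25; on 'a' 25→6→0 → fail=2;  out ∅∪∅=∅
  n23('abbe'): parent n22 fail=0; on 'e' 0 → fail=6;  out ∅∪∅=∅
  n10('eecda'): parent n9 fail=1; on 'a' 1 → fail=15;  out {2}∪∅={2}
  n14('deaaa'): parent n13 fail=17; on 'a' 17→2 → fail=17;  out {3}∪∅={3}
  n20('aaeab'): parent n19 fail=2; on 'b' 2 → fail=21;  out {5}∪∅={5}
  n24('abbed'): parent n23 fail=6; on 'd' 6→0 → fail=1;  out {6}∪{0}={0,6}

Text stream:
i=0 'c': node 0→0
i=1 'd': node 0→1  emit P0@[1:1]
i=2 'd': node 1→1 (fail-walked)  emit P0@[2:2]
i=3 'e': node 1→11
i=4 'a': node 11→12
i=5 'a': node 12→13
i=6 'a': node 13→14  emit P3@[2:6]
i=7 'd': node 14→3 (fail-walked)  emit P0@[7:7]
i=8 'e': node 3→11 (fail-walked)
i=9 'a': node 11→12
i=10 'a': node 12→13
i=11 'a': node 13→14  emit P3@[7:11]
i=12 'a': node 14→17 (fail-walked)
i=13 'b': node 17→21 (fail-walked)
i=14 'b': node 21→22
i=15 'e': node 22→23
i=16 'd': node 23→24  emit P0@[16:16],P6@[12:16]
i=17 'd': node 24→1 (fail-walked)  emit P0@[17:17]
i=18 'b': node 1→0 (fail-walked)
i=19 'a': node 0→2
i=20 'a': node 2→17
i=21 'e': node 17→18  emit P7@[20:21]
i=22 'a': node 18→19
i=23 'b': node 19→20  emit P5@[19:23]
i=24 'a': node 20→2 (fail-walked)
i=25 'b': node 2→21
i=26 'c': node 21→0 (fail-walked)

All matches (sorted): [[1,0],[2,0],[6,3],[7,0],[11,3],[16,0],[16,6],[17,0],[21,7],[23,5]]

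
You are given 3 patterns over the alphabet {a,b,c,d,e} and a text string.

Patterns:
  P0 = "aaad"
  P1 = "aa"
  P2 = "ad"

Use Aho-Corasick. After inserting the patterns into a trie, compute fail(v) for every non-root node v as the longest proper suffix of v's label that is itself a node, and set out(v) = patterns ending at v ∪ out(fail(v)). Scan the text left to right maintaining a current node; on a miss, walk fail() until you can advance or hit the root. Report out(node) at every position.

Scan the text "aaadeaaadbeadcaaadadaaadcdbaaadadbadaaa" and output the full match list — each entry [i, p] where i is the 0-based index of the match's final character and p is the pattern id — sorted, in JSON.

Build:
Trie (insert patterns):
  n0 'ε': a→1
  n1 'a': a→2 d→5
  n2 'aa': a→3  ←P1
  n3 'aaa': d→4
  n4 'aaad': ·  ←P0
  n5 'ad': ·  ←P2

Failure links (BFS by depth):
  n1('a'): parent n0 fail=0; on 'a' 0 → fail=0;  out ∅∪∅=∅
  n2('aa'): parent n1 fail=0; on 'a' 0 → fail=1;  out {1}∪∅={1}
  n5('ad'): parent n1 fail=0; on 'd' 0 → fail=0;  out {2}∪∅={2}
  n3('aaa'): parent n2 fail=1; on 'a' 1 → fail=2;  out ∅∪{1}={1}
  n4('aaad'): parent n3 fail=2; on 'd' 2→1 → fail=5;  out {0}∪{2}={0,2}

Run:
i=0 'a': node 0→1
i=1 'a': node 1→2  → match P1@[0:1]
i=2 'a': node 2→3  → match P1@[1:2]
i=3 'd': node 3→4  → match P0@[0:3],P2@[2:3]
i=4 'e': node 4→0 (via fail)
i=5 'a': node 0→1
i=6 'a': node 1→2  → match P1@[5:6]
i=7 'a': node 2→3  → match P1@[6:7]
i=8 'd': node 3→4  → match P0@[5:8],P2@[7:8]
i=9 'b': node 4→0 (via fail)
i=10 'e': node 0→0
i=11 'a': node 0→1
i=12 'd': node 1→5  → match P2@[11:12]
i=13 'c': node 5→0 (via fail)
i=14 'a': node 0→1
i=15 'a': node 1→2  → match P1@[14:15]
i=16 'a': node 2→3  → match P1@[15:16]
i=17 'd': node 3→4  → match P0@[14:17],P2@[16:17]
i=18 'a': node 4→1 (via fail)
i=19 'd': node 1→5  → match P2@[18:19]
i=20 'a': node 5→1 (via fail)
i=21 'a': node 1→2  → match P1@[20:21]
i=22 'a': node 2→3  → match P1@[21:22]
i=23 'd': node 3→4  → match P0@[20:23],P2@[22:23]
i=24 'c': node 4→0 (via fail)
i=25 'd': node 0→0
i=26 'b': node 0→0
i=27 'a': node 0→1
i=28 'a': node 1→2  → match P1@[27:28]
i=29 'a': node 2→3  → match P1@[28:29]
i=30 'd': node 3→4  → match P0@[27:30],P2@[29:30]
i=31 'a': node 4→1 (via fail)
i=32 'd': node 1→5  → match P2@[31:32]
i=33 'b': node 5→0 (via fail)
i=34 'a': node 0→1
i=35 'd': node 1→5  → match P2@[34:35]
i=36 'a': node 5→1 (via fail)
i=37 'a': node 1→2  → match P1@[36:37]
i=38 'a': node 2→3  → match P1@[37:38]

All matches (sorted): [[1,1],[2,1],[3,0],[3,2],[6,1],[7,1],[8,0],[8,2],[12,2],[15,1],[16,1],[17,0],[17,2],[19,2],[21,1],[22,1],[23,0],[23,2],[28,1],[29,1],[30,0],[30,2],[32,2],[35,2],[37,1],[38,1]]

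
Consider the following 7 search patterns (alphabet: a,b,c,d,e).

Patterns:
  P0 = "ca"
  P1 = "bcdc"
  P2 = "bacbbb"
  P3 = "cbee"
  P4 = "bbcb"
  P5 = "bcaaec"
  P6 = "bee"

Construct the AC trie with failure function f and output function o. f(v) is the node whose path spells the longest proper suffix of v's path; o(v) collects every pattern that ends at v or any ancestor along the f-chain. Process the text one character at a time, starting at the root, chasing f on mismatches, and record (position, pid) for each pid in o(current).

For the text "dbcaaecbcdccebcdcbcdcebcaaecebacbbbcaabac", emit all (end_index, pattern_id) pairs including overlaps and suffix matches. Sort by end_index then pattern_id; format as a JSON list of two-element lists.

Build automaton:
Trie (insert patterns):
  n0 'ε': b→3 c→1
  n1 'c': a→2 b→12
  n2 'ca': ·  [P0 ends]
  n3 'b': a→7 b→15 c→4 e→22
  n4 'bc': a→18 d→5
  n5 'bcd': c→6
  n6 'bcdc': ·  [P1 ends]
  n7 'ba': c→8
  n8 'bac': b→9
  n9 'bacb': b→10
  n10 'bacbb': b→11
  n11 'bacbbb': ·  [P2 ends]
  n12 'cb': e→13
  n13 'cbe': e→14
  n14 'cbee': ·  [P3 ends]
  n15 'bb': c→16
  n16 'bbc': b→17
  n17 'bbcb': ·  [P4 ends]
  n18 'bca': a→19
  n19 'bcaa': e→20
  n20 'bcaae': c→21
  n21 'bcaaec': ·  [P5 ends]
  n22 'be': e→23
  n23 'bee': ·  [P6 ends]

Failure links (BFS by depth):
  n1('c'): parent n0 fail=0; on 'c' 0 → fail=0;  out ∅∪∅=∅
  n3('b'): parent n0 fail=0; on 'b' 0 → fail=0;  out ∅∪∅=∅
  n2('ca'): parent n1 fail=0; on 'a' 0 → fail=0;  out {0}∪∅={0}
  n4('bc'): parent n3 fail=0; on 'c' 0 → fail=1;  out ∅∪∅=∅
  n7('ba'): parent n3 fail=0; on 'a' 0 → fail=0;  out ∅∪∅=∅
  n12('cb'): parent n1 fail=0; on 'b' 0 → fail=3;  out ∅∪∅=∅
  n15('bb'): parent n3 fail=0; on 'b' 0 → fail=3;  out ∅∪∅=∅
  n22('be'): parent n3 fail=0; on 'e' 0 → fail=0;  out ∅∪∅=∅
  n5('bcd'): parent n4 fail=1; on 'd' 1→0 → fail=0;  out ∅∪∅=∅
  n8('bac'): parent n7 fail=0; on 'c' 0 → fail=1;  out ∅∪∅=∅
  n13('cbe'): parent n12 fail=3; on 'e' 3 → fail=22;  out ∅∪∅=∅
  n16('bbc'): parent n15 fail=3; on 'c' 3 → fail=4;  out ∅∪∅=∅
  n18('bca'): parent n4 fail=1; on 'a' 1 → fail=2;  out ∅∪{0}={0}
  n23('bee'): parent n22 fail=0; on 'e' 0 → fail=0;  out {6}∪∅={6}
  n6('bcdc'): parent n5 fail=0; on 'c' 0 → fail=1;  out {1}∪∅={1}
  n9('bacb'): parent n8 fail=1; on 'b' 1 → fail=12;  out ∅∪∅=∅
  n14('cbee'): parent n13 fail=22; on 'e' 22 → fail=23;  out {3}∪{6}={3,6}
  n17('bbcb'): parent n16 fail=4; on 'b' 4→1 → fail=12;  out {4}∪∅={4}
  n19('bcaa'): parent n18 fail=2; on 'a' 2→0 → fail=0;  out ∅∪∅=∅
  n10('bacbb'): parent n9 fail=12; on 'b' 12→3 → fail=15;  out ∅∪∅=∅
  n20('bcaae'): parent n19 fail=0; on 'e' 0 → fail=0;  out ∅∪∅=∅
  n11('bacbbb'): parent n10 fail=15; on 'b' 15→3 → fail=15;  out {2}∪∅={2}
  n21('bcaaec'): parent n20 fail=0; on 'c' 0 → fail=1;  out {5}∪∅={5}

Text stream:
i=0 'd': node 0→0
i=1 'b': node 0→3
i=2 'c': node 3→4
i=3 'a': node 4→18  emit P0@[2:3]
i=4 'a': node 18→19
i=5 'e': node 19→20
i=6 'c': node 20→21  emit P5@[1:6]
i=7 'b': node 21→12 ·f
i=8 'c': node 12→4 ·f
i=9 'd': node 4→5
i=10 'c': node 5→6  emit P1@[7:10]
i=11 'c': node 6→1 ·f
i=12 'e': node 1→0 ·f
i=13 'b': node 0→3
i=14 'c': node 3→4
i=15 'd': node 4→5
i=16 'c': node 5→6  emit P1@[13:16]
i=17 'b': node 6→12 ·f
i=18 'c': node 12→4 ·f
i=19 'd': node 4→5
i=20 'c': node 5→6  emit P1@[17:20]
i=21 'e': node 6→0 ·f
i=22 'b': node 0→3
i=23 'c': node 3→4
i=24 'a': node 4→18  emit P0@[23:24]
i=25 'a': node 18→19
i=26 'e': node 19→20
i=27 'c': node 20→21  emit P5@[22:27]
i=28 'e': node 21→0 ·f
i=29 'b': node 0→3
i=30 'a': node 3→7
i=31 'c': node 7→8
i=32 'b': node 8→9
i=33 'b': node 9→10
i=34 'b': node 10→11  emit P2@[29:34]
i=35 'c': node 11→16 ·f
i=36 'a': node 16→18 ·f  emit P0@[35:36]
i=37 'a': node 18→19
i=38 'b': node 19→3 ·f
i=39 'a': node 3→7
i=40 'c': node 7→8

Result: [[3,0],[6,5],[10,1],[16,1],[20,1],[24,0],[27,5],[34,2],[36,0]]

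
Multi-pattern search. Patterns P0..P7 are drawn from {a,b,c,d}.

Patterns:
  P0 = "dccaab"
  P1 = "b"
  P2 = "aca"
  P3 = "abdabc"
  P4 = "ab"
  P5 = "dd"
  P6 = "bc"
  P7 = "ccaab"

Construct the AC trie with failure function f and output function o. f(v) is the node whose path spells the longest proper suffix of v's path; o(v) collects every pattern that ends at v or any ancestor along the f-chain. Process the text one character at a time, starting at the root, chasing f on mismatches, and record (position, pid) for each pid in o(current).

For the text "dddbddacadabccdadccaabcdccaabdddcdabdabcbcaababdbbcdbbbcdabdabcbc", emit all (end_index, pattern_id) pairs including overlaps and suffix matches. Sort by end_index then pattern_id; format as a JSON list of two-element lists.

Build:
Trie (insert patterns):
  n0 'ε': a→8 b→7 c→18 d→1
  n1 'd': c→2 d→16
  n2 'dc': c→3
  n3 'dcc': a→4
  n4 'dcca': a→5
  n5 'dccaa': b→6
  n6 'dccaab': ·  [P0 ends]
  n7 'b': c→17  [P1 ends]
  n8 'a': b→11 c→9
  n9 'ac': a→10
  n10 'aca': ·  [P2 ends]
  n11 'ab': d→12  [P4 ends]
  n12 'abd': a→13
  n13 'abda': b→14
  n14 'abdab': c→15
  n15 'abdabc': ·  [P3 ends]
  n16 'dd': ·  [P5 ends]
  n17 'bc': ·  [P6 ends]
  n18 'c': c→19
  n19 'cc': a→20
  n20 'cca': a→21
  n21 'ccaa': b→22
  n22 'ccaab': ·  [P7 ends]

Failure links (BFS by depth):
  n1('d'): parent n0 fail=0; on 'd' 0 → fail=0;  out ∅∪∅=∅
  n7('b'): parent n0 fail=0; on 'b' 0 → fail=0;  out {1}∪∅={1}
  n8('a'): parent n0 fail=0; on 'a' 0 → fail=0;  out ∅∪∅=∅
  n18('c'): parent n0 fail=0; on 'c' 0 → fail=0;  out ∅∪∅=∅
  n2('dc'): parent n1 fail=0; on 'c' 0 → fail=18;  out ∅∪∅=∅
  n9('ac'): parent n8 fail=0; on 'c' 0 → fail=18;  out ∅∪∅=∅
  n11('ab'): parent n8 fail=0; on 'b' 0 → fail=7;  out {4}∪{1}={1,4}
  n16('dd'): parent n1 fail=0; on 'd' 0 → fail=1;  out {5}∪∅={5}
  n17('bc'): parent n7 fail=0; on 'c' 0 → fail=18;  out {6}∪∅={6}
  n19('cc'): parent n18 fail=0; on 'c' 0 → fail=18;  out ∅∪∅=∅
  n3('dcc'): parent n2 fail=18; on 'c' 18 → fail=19;  out ∅∪∅=∅
  n10('aca'): parent n9 fail=18; on 'a' 18→0 → fail=8;  out {2}∪∅={2}
  n12('abd'): parent n11 fail=7; on 'd' 7→0 → fail=1;  out ∅∪∅=∅
  n20('cca'): parent n19 fail=18; on 'a' 18→0 → fail=8;  out ∅∪∅=∅
  n4('dcca'): parent n3 fail=19; on 'a' 19 → fail=20;  out ∅∪∅=∅
  n13('abda'): parent n12 fail=1; on 'a' 1→0 → fail=8;  out ∅∪∅=∅
  n21('ccaa'): parent n20 fail=8; on 'a' 8→0 → fail=8;  out ∅∪∅=∅
  n5('dccaa'): parent n4 fail=20; on 'a' 20 → fail=21;  out ∅∪∅=∅
  n14('abdab'): parent n13 fail=8; on 'b' 8 → fail=11;  out ∅∪{1,4}={1,4}
  n22('ccaab'): parent n21 fail=8; on 'b' 8 → fail=11;  out {7}∪{1,4}={1,4,7}
  n6('dccaab'): parent n5 fail=21; on 'b' 21 → fail=22;  out {0}∪{1,4,7}={0,1,4,7}
  n15('abdabc'): parent n14 fail=11; on 'c' 11→7 → fail=17;  out {3}∪{6}={3,6}

Text stream:
i=0 'd': node 0→1
i=1 'd': node 1→16  ** P5@[0:1]
i=2 'd': node 16→16 (fail-walked)  ** P5@[1:2]
i=3 'b': node 16→7 (fail-walked)  ** P1@[3:3]
i=4 'd': node 7→1 (fail-walked)
i=5 'd': node 1→16  ** P5@[4:5]
i=6 'a': node 16→8 (fail-walked)
i=7 'c': node 8→9
i=8 'a': node 9→10  ** P2@[6:8]
i=9 'd': node 10→1 (fail-walked)
i=10 'a': node 1→8 (fail-walked)
i=11 'b': node 8→11  ** P1@[11:11],P4@[10:11]
i=12 'c': node 11→17 (fail-walked)  ** P6@[11:12]
i=13 'c': node 17→19 (fail-walked)
i=14 'd': node 19→1 (fail-walked)
i=15 'a': node 1→8 (fail-walked)
i=16 'd': node 8→1 (fail-walked)
i=17 'c': node 1→2
i=18 'c': node 2→3
i=19 'a': node 3→4
i=20 'a': node 4→5
i=21 'b': node 5→6  ** P0@[16:21],P1@[21:21],P4@[20:21],P7@[17:21]
i=22 'c': node 6→17 (fail-walked)  ** P6@[21:22]
i=23 'd': node 17→1 (fail-walked)
i=24 'c': node 1→2
i=25 'c': node 2→3
i=26 'a': node 3→4
i=27 'a': node 4→5
i=28 'b': node 5→6  ** P0@[23:28],P1@[28:28],P4@[27:28],P7@[24:28]
i=29 'd': node 6→12 (fail-walked)
i=30 'd': node 12→16 (fail-walked)  ** P5@[29:30]
i=31 'd': node 16→16 (fail-walked)  ** P5@[30:31]
i=32 'c': node 16→2 (fail-walked)
i=33 'd': node 2→1 (fail-walked)
i=34 'a': node 1→8 (fail-walked)
i=35 'b': node 8→11  ** P1@[35:35],P4@[34:35]
i=36 'd': node 11→12
i=37 'a': node 12→13
i=38 'b': node 13→14  ** P1@[38:38],P4@[37:38]
i=39 'c': node 14→15  ** P3@[34:39],P6@[38:39]
i=40 'b': node 15→7 (fail-walked)  ** P1@[40:40]
i=41 'c': node 7→17  ** P6@[40:41]
i=42 'a': node 17→8 (fail-walked)
i=43 'a': node 8→8 (fail-walked)
i=44 'b': node 8→11  ** P1@[44:44],P4@[43:44]
i=45 'a': node 11→8 (fail-walked)
i=46 'b': node 8→11  ** P1@[46:46],P4@[45:46]
i=47 'd': node 11→12
i=48 'b': node 12→7 (fail-walked)  ** P1@[48:48]
i=49 'b': node 7→7 (fail-walked)  ** P1@[49:49]
i=50 'c': node 7→17  ** P6@[49:50]
i=51 'd': node 17→1 (fail-walked)
i=52 'b': node 1→7 (fail-walked)  ** P1@[52:52]
i=53 'b': node 7→7 (fail-walked)  ** P1@[53:53]
i=54 'b': node 7→7 (fail-walked)  ** P1@[54:54]
i=55 'c': node 7→17  ** P6@[54:55]
i=56 'd': node 17→1 (fail-walked)
i=57 'a': node 1→8 (fail-walked)
i=58 'b': node 8→11  ** P1@[58:58],P4@[57:58]
i=59 'd': node 11→12
i=60 'a': node 12→13
i=61 'b': node 13→14  ** P1@[61:61],P4@[60:61]
i=62 'c': node 14→15  ** P3@[57:62],P6@[61:62]
i=63 'b': node 15→7 (fail-walked)  ** P1@[63:63]
i=64 'c': node 7→17  ** P6@[63:64]

All matches (sorted): [[1,5],[2,5],[3,1],[5,5],[8,2],[11,1],[11,4],[12,6],[21,0],[21,1],[21,4],[21,7],[22,6],[28,0],[28,1],[28,4],[28,7],[30,5],[31,5],[35,1],[35,4],[38,1],[38,4],[39,3],[39,6],[40,1],[41,6],[44,1],[44,4],[46,1],[46,4],[48,1],[49,1],[50,6],[52,1],[53,1],[54,1],[55,6],[58,1],[58,4],[61,1],[61,4],[62,3],[62,6],[63,1],[64,6]]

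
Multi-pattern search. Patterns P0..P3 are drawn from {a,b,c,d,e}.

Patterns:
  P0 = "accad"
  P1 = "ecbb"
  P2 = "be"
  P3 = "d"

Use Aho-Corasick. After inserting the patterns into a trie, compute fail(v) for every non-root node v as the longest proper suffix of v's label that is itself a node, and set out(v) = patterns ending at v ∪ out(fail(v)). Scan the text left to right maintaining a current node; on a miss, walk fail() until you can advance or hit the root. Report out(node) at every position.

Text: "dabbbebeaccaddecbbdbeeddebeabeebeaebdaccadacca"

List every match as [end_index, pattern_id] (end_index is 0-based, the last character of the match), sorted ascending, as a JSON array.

Build:
Trie nodes:
  n0 'ε': a→1 b→10 d→12 e→6
  n1 'a': c→2
  n2 'ac': c→3
  n3 'acc': a→4
  n4 'acca': d→5
  n5 'accad': ·  [P0 ends]
  n6 'e': c→7
  n7 'ec': b→8
  n8 'ecb': b→9
  n9 'ecbb': ·  [P1 ends]
  n10 'b': e→11
  n11 'be': ·  [P2 ends]
  n12 'd': ·  [P3 ends]

Failure links (BFS by depth):
  fail(1) 'a': from fail(0)=0 chase 'a': 0 ⇒ 0;  out=∅∪out(0)=∅
  fail(6) 'e': from fail(0)=0 chase 'e': 0 ⇒ 0;  out=∅∪out(0)=∅
  fail(10) 'b': from fail(0)=0 chase 'b': 0 ⇒ 0;  out=∅∪out(0)=∅
  fail(12) 'd': from fail(0)=0 chase 'd': 0 ⇒ 0;  out={3}∪out(0)={3}
  fail(2) 'ac': from fail(1)=0 chase 'c': 0 ⇒ 0;  out=∅∪out(0)=∅
  fail(7) 'ec': from fail(6)=0 chase 'c': 0 ⇒ 0;  out=∅∪out(0)=∅
  fail(11) 'be': from fail(10)=0 chase 'e': 0 ⇒ 6;  out={2}∪out(6)={2}
  fail(3) 'acc': from fail(2)=0 chase 'c': 0 ⇒ 0;  out=∅∪out(0)=∅
  fail(8) 'ecb': from fail(7)=0 chase 'b': 0 ⇒ 10;  out=∅∪out(10)=∅
  fail(4) 'acca': from fail(3)=0 chase 'a': 0 ⇒ 1;  out=∅∪out(1)=∅
  fail(9) 'ecbb': from fail(8)=10 chase 'b': 10→0 ⇒ 10;  out={1}∪out(10)={1}
  fail(5) 'accad': from fail(4)=1 chase 'd': 1→0 ⇒ 12;  out={0}∪out(12)={0,3}

Run:
pos 0 'd': at 12  ** P3@[0:0]
pos 1 'a': at 1 (via fail)
pos 2 'b': at 10 (via fail)
pos 3 'b': at 10 (via fail)
pos 4 'b': at 10 (via fail)
pos 5 'e': at 11  ** P2@[4:5]
pos 6 'b': at 10 (via fail)
pos 7 'e': at 11  ** P2@[6:7]
pos 8 'a': at 1 (via fail)
pos 9 'c': at 2
pos 10 'c': at 3
pos 11 'a': at 4
pos 12 'd': at 5  ** P0@[8:12],P3@[12:12]
pos 13 'd': at 12 (via fail)  ** P3@[13:13]
pos 14 'e': at 6 (via fail)
pos 15 'c': at 7
pos 16 'b': at 8
pos 17 'b': at 9  ** P1@[14:17]
pos 18 'd': at 12 (via fail)  ** P3@[18:18]
pos 19 'b': at 10 (via fail)
pos 20 'e': at 11  ** P2@[19:20]
pos 21 'e': at 6 (via fail)
pos 22 'd': at 12 (via fail)  ** P3@[22:22]
pos 23 'd': at 12 (via fail)  ** P3@[23:23]
pos 24 'e': at 6 (via fail)
pos 25 'b': at 10 (via fail)
pos 26 'e': at 11  ** P2@[25:26]
pos 27 'a': at 1 (via fail)
pos 28 'b': at 10 (via fail)
pos 29 'e': at 11  ** P2@[28:29]
pos 30 'e': at 6 (via fail)
pos 31 'b': at 10 (via fail)
pos 32 'e': at 11  ** P2@[31:32]
pos 33 'a': at 1 (via fail)
pos 34 'e': at 6 (via fail)
pos 35 'b': at 10 (via fail)
pos 36 'd': at 12 (via fail)  ** P3@[36:36]
pos 37 'a': at 1 (via fail)
pos 38 'c': at 2
pos 39 'c': at 3
pos 40 'a': at 4
pos 41 'd': at 5  ** P0@[37:41],P3@[41:41]
pos 42 'a': at 1 (via fail)
pos 43 'c': at 2
pos 44 'c': at 3
pos 45 'a': at 4

Result: [[0,3],[5,2],[7,2],[12,0],[12,3],[13,3],[17,1],[18,3],[20,2],[22,3],[23,3],[26,2],[29,2],[32,2],[36,3],[41,0],[41,3]]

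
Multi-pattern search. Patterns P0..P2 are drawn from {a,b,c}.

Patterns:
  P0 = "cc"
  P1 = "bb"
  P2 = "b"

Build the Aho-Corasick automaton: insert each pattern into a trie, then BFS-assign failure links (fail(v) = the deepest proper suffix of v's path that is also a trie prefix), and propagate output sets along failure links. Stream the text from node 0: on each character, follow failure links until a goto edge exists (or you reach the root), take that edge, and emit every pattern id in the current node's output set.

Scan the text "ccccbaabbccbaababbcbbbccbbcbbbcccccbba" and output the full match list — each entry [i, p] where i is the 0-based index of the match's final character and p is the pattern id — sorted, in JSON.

Build automaton:
Trie nodes:
  n0 'ε': b→3 c→1
  n1 'c': c→2
  n2 'cc': ·  ←P0
  n3 'b': b→4  ←P2
  n4 'bb': ·  ←P1

Failure links (BFS by depth):
  fail(1) 'c': from fail(0)=0 chase 'c': 0 ⇒ 0;  out=∅∪out(0)=∅
  fail(3) 'b': from fail(0)=0 chase 'b': 0 ⇒ 0;  out={2}∪out(0)={2}
  fail(2) 'cc': from fail(1)=0 chase 'c': 0 ⇒ 1;  out={0}∪out(1)={0}
  fail(4) 'bb': from fail(3)=0 chase 'b': 0 ⇒ 3;  out={1}∪out(3)={1,2}

Text stream:
[0] read 'c'  n0⇒n1
[1] read 'c'  n1⇒n2  ** P0@[0:1]
[2] read 'c'  n2⇒n2 (via fail)  ** P0@[1:2]
[3] read 'c'  n2⇒n2 (via fail)  ** P0@[2:3]
[4] read 'b'  n2⇒n3 (via fail)  ** P2@[4:4]
[5] read 'a'  n3⇒n0 (via fail)
[6] read 'a'  n0⇒n0
[7] read 'b'  n0⇒n3  ** P2@[7:7]
[8] read 'b'  n3⇒n4  ** P1@[7:8],P2@[8:8]
[9] read 'c'  n4⇒n1 (via fail)
[10] read 'c'  n1⇒n2  ** P0@[9:10]
[11] read 'b'  n2⇒n3 (via fail)  ** P2@[11:11]
[12] read 'a'  n3⇒n0 (via fail)
[13] read 'a'  n0⇒n0
[14] read 'b'  n0⇒n3  ** P2@[14:14]
[15] read 'a'  n3⇒n0 (via fail)
[16] read 'b'  n0⇒n3  ** P2@[16:16]
[17] read 'b'  n3⇒n4  ** P1@[16:17],P2@[17:17]
[18] read 'c'  n4⇒n1 (via fail)
[19] read 'b'  n1⇒n3 (via fail)  ** P2@[19:19]
[20] read 'b'  n3⇒n4  ** P1@[19:20],P2@[20:20]
[21] read 'b'  n4⇒n4 (via fail)  ** P1@[20:21],P2@[21:21]
[22] read 'c'  n4⇒n1 (via fail)
[23] read 'c'  n1⇒n2  ** P0@[22:23]
[24] read 'b'  n2⇒n3 (via fail)  ** P2@[24:24]
[25] read 'b'  n3⇒n4  ** P1@[24:25],P2@[25:25]
[26] read 'c'  n4⇒n1 (via fail)
[27] read 'b'  n1⇒n3 (via fail)  ** P2@[27:27]
[28] read 'b'  n3⇒n4  ** P1@[27:28],P2@[28:28]
[29] read 'b'  n4⇒n4 (via fail)  ** P1@[28:29],P2@[29:29]
[30] read 'c'  n4⇒n1 (via fail)
[31] read 'c'  n1⇒n2  ** P0@[30:31]
[32] read 'c'  n2⇒n2 (via fail)  ** P0@[31:32]
[33] read 'c'  n2⇒n2 (via fail)  ** P0@[32:33]
[34] read 'c'  n2⇒n2 (via fail)  ** P0@[33:34]
[35] read 'b'  n2⇒n3 (via fail)  ** P2@[35:35]
[36] read 'b'  n3⇒n4  ** P1@[35:36],P2@[36:36]
[37] read 'a'  n4⇒n0 (via fail)

All matches (sorted): [[1,0],[2,0],[3,0],[4,2],[7,2],[8,1],[8,2],[10,0],[11,2],[14,2],[16,2],[17,1],[17,2],[19,2],[20,1],[20,2],[21,1],[21,2],[23,0],[24,2],[25,1],[25,2],[27,2],[28,1],[28,2],[29,1],[29,2],[31,0],[32,0],[33,0],[34,0],[35,2],[36,1],[36,2]]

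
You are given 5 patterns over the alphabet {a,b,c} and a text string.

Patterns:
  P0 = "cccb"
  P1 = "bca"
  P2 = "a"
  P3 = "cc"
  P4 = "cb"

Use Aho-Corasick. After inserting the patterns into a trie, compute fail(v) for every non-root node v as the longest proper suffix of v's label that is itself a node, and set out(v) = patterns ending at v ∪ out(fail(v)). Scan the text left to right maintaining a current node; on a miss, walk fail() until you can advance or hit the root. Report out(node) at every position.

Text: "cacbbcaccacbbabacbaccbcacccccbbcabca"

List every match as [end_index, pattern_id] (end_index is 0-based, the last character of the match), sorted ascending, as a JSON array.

Construct AC machine:
Trie nodes:
  0='ε' goto a→8 b→5 c→1
  1='c' goto b→9 c→2
  2='cc' goto c→3  ←P3
  3='ccc' goto b→4
  4='cccb' goto ·  ←P0
  5='b' goto c→6
  6='bc' goto a→7
  7='bca' goto ·  ←P1
  8='a' goto ·  ←P2
  9='cb' goto ·  ←P4

Failure links (BFS by depth):
  n1('c'): parent n0 fail=0; on 'c' 0 → fail=0;  out ∅∪∅=∅
  n5('b'): parent n0 fail=0; on 'b' 0 → fail=0;  out ∅∪∅=∅
  n8('a'): parent n0 fail=0; on 'a' 0 → fail=0;  out {2}∪∅={2}
  n2('cc'): parent n1 fail=0; on 'c' 0 → fail=1;  out {3}∪∅={3}
  n6('bc'): parent n5 fail=0; on 'c' 0 → fail=1;  out ∅∪∅=∅
  n9('cb'): parent n1 fail=0; on 'b' 0 → fail=5;  out {4}∪∅={4}
  n3('ccc'): parent n2 fail=1; on 'c' 1 → fail=2;  out ∅∪{3}={3}
  n7('bca'): parent n6 fail=1; on 'a' 1→0 → fail=8;  out {1}∪{2}={1,2}
  n4('cccb'): parent n3 fail=2; on 'b' 2→1 → fail=9;  out {0}∪{4}={0,4}

Scan:
i=0 'c': node 0→1
i=1 'a': node 1→8 ·f  → match P2@[1:1]
i=2 'c': node 8→1 ·f
i=3 'b': node 1→9  → match P4@[2:3]
i=4 'b': node 9→5 ·f
i=5 'c': node 5→6
i=6 'a': node 6→7  → match P1@[4:6],P2@[6:6]
i=7 'c': node 7→1 ·f
i=8 'c': node 1→2  → match P3@[7:8]
i=9 'a': node 2→8 ·f  → match P2@[9:9]
i=10 'c': node 8→1 ·f
i=11 'b': node 1→9  → match P4@[10:11]
i=12 'b': node 9→5 ·f
i=13 'a': node 5→8 ·f  → match P2@[13:13]
i=14 'b': node 8→5 ·f
i=15 'a': node 5→8 ·f  → match P2@[15:15]
i=16 'c': node 8→1 ·f
i=17 'b': node 1→9  → match P4@[16:17]
i=18 'a': node 9→8 ·f  → match P2@[18:18]
i=19 'c': node 8→1 ·f
i=20 'c': node 1→2  → match P3@[19:20]
i=21 'b': node 2→9 ·f  → match P4@[20:21]
i=22 'c': node 9→6 ·f
i=23 'a': node 6→7  → match P1@[21:23],P2@[23:23]
i=24 'c': node 7→1 ·f
i=25 'c': node 1→2  → match P3@[24:25]
i=26 'c': node 2→3  → match P3@[25:26]
i=27 'c': node 3→3 ·f  → match P3@[26:27]
i=28 'c': node 3→3 ·f  → match P3@[27:28]
i=29 'b': node 3→4  → match P0@[26:29],P4@[28:29]
i=30 'b': node 4→5 ·f
i=31 'c': node 5→6
i=32 'a': node 6→7  → match P1@[30:32],P2@[32:32]
i=33 'b': node 7→5 ·f
i=34 'c': node 5→6
i=35 'a': node 6→7  → match P1@[33:35],P2@[35:35]

Matches: [[1,2],[3,4],[6,1],[6,2],[8,3],[9,2],[11,4],[13,2],[15,2],[17,4],[18,2],[20,3],[21,4],[23,1],[23,2],[25,3],[26,3],[27,3],[28,3],[29,0],[29,4],[32,1],[32,2],[35,1],[35,2]]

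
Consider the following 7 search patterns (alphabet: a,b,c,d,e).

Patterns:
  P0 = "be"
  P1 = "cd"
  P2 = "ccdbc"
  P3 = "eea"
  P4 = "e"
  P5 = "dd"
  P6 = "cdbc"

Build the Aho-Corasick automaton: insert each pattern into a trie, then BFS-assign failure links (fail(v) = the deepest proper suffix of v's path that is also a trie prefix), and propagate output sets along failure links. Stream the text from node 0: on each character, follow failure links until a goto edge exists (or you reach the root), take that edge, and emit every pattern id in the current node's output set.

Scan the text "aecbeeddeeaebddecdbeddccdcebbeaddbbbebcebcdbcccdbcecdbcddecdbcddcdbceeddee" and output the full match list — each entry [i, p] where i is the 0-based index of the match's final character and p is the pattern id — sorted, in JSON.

Construct AC machine:
Trie (insert patterns):
  0='ε' goto b→1 c→3 d→12 e→9
  1='b' goto e→2
  2='be' goto ·  [P0 ends]
  3='c' goto c→5 d→4
  4='cd' goto b→14  [P1 ends]
  5='cc' goto d→6
  6='ccd' goto b→7
  7='ccdb' goto c→8
  8='ccdbc' goto ·  [P2 ends]
  9='e' goto e→10  [P4 ends]
  10='ee' goto a→11
  11='eea' goto ·  [P3 ends]
  12='d' goto d→13
  13='dd' goto ·  [P5 ends]
  14='cdb' goto c→15
  15='cdbc' goto ·  [P6 ends]

BFS fail/out derivation:
  n1('b'): parent n0 fail=0; on 'b' 0 → fail=0;  out ∅∪∅=∅
  n3('c'): parent n0 fail=0; on 'c' 0 → fail=0;  out ∅∪∅=∅
  n9('e'): parent n0 fail=0; on 'e' 0 → fail=0;  out {4}∪∅={4}
  n12('d'): parent n0 fail=0; on 'd' 0 → fail=0;  out ∅∪∅=∅
  n2('be'): parent n1 fail=0; on 'e' 0 → fail=9;  out {0}∪{4}={0,4}
  n4('cd'): parent n3 fail=0; on 'd' 0 → fail=12;  out {1}∪∅={1}
  n5('cc'): parent n3 fail=0; on 'c' 0 → fail=3;  out ∅∪∅=∅
  n10('ee'): parent n9 fail=0; on 'e' 0 → fail=9;  out ∅∪{4}={4}
  n13('dd'): parent n12 fail=0; on 'd' 0 → fail=12;  out {5}∪∅={5}
  n6('ccd'): parent n5 fail=3; on 'd' 3 → fail=4;  out ∅∪{1}={1}
  n11('eea'): parent n10 fail=9; on 'a' 9→0 → fail=0;  out {3}∪∅={3}
  n14('cdb'): parent n4 fail=12; on 'b' 12→0 → fail=1;  out ∅∪∅=∅
  n7('ccdb'): parent n6 fail=4; on 'b' 4 → fail=14;  out ∅∪∅=∅
  n15('cdbc'): parent n14 fail=1; on 'c' 1→0 → fail=3;  out {6}∪∅={6}
  n8('ccdbc'): parent n7 fail=14; on 'c' 14 → fail=15;  out {2}∪{6}={2,6}

Text stream:
i=0 'a': node 0→0
i=1 'e': node 0→9  → match P4@[1:1]
i=2 'c': node 9→3 ·f
i=3 'b': node 3→1 ·f
i=4 'e': node 1→2  → match P0@[3:4],P4@[4:4]
i=5 'e': node 2→10 ·f  → match P4@[5:5]
i=6 'd': node 10→12 ·f
i=7 'd': node 12→13  → match P5@[6:7]
i=8 'e': node 13→9 ·f  → match P4@[8:8]
i=9 'e': node 9→10  → match P4@[9:9]
i=10 'a': node 10→11  → match P3@[8:10]
i=11 'e': node 11→9 ·f  → match P4@[11:11]
i=12 'b': node 9→1 ·f
i=13 'd': node 1→12 ·f
i=14 'd': node 12→13  → match P5@[13:14]
i=15 'e': node 13→9 ·f  → match P4@[15:15]
i=16 'c': node 9→3 ·f
i=17 'd': node 3→4  → match P1@[16:17]
i=18 'b': node 4→14
i=19 'e': node 14→2 ·f  → match P0@[18:19],P4@[19:19]
i=20 'd': node 2→12 ·f
i=21 'd': node 12→13  → match P5@[20:21]
i=22 'c': node 13→3 ·f
i=23 'c': node 3→5
i=24 'd': node 5→6  → match P1@[23:24]
i=25 'c': node 6→3 ·f
i=26 'e': node 3→9 ·f  → match P4@[26:26]
i=27 'b': node 9→1 ·f
i=28 'b': node 1→1 ·f
i=29 'e': node 1→2  → match P0@[28:29],P4@[29:29]
i=30 'a': node 2→0 ·f
i=31 'd': node 0→12
i=32 'd': node 12→13  → match P5@[31:32]
i=33 'b': node 13→1 ·f
i=34 'b': node 1→1 ·f
i=35 'b': node 1→1 ·f
i=36 'e': node 1→2  → match P0@[35:36],P4@[36:36]
i=37 'b': node 2→1 ·f
i=38 'c': node 1→3 ·f
i=39 'e': node 3→9 ·f  → match P4@[39:39]
i=40 'b': node 9→1 ·f
i=41 'c': node 1→3 ·f
i=42 'd': node 3→4  → match P1@[41:42]
i=43 'b': node 4→14
i=44 'c': node 14→15  → match P6@[41:44]
i=45 'c': node 15→5 ·f
i=46 'c': node 5→5 ·f
i=47 'd': node 5→6  → match P1@[46:47]
i=48 'b': node 6→7
i=49 'c': node 7→8  → match P2@[45:49],P6@[46:49]
i=50 'e': node 8→9 ·f  → match P4@[50:50]
i=51 'c': node 9→3 ·f
i=52 'd': node 3→4  → match P1@[51:52]
i=53 'b': node 4→14
i=54 'c': node 14→15  → match P6@[51:54]
i=55 'd': node 15→4 ·f  → match P1@[54:55]
i=56 'd': node 4→13 ·f  → match P5@[55:56]
i=57 'e': node 13→9 ·f  → match P4@[57:57]
i=58 'c': node 9→3 ·f
i=59 'd': node 3→4  → match P1@[58:59]
i=60 'b': node 4→14
i=61 'c': node 14→15  → match P6@[58:61]
i=62 'd': node 15→4 ·f  → match P1@[61:62]
i=63 'd': node 4→13 ·f  → match P5@[62:63]
i=64 'c': node 13→3 ·f
i=65 'd': node 3→4  → match P1@[64:65]
i=66 'b': node 4→14
i=67 'c': node 14→15  → match P6@[64:67]
i=68 'e': node 15→9 ·f  → match P4@[68:68]
i=69 'e': node 9→10  → match P4@[69:69]
i=70 'd': node 10→12 ·f
i=71 'd': node 12→13  → match P5@[70:71]
i=72 'e': node 13→9 ·f  → match P4@[72:72]
i=73 'e': node 9→10  → match P4@[73:73]

Result: [[1,4],[4,0],[4,4],[5,4],[7,5],[8,4],[9,4],[10,3],[11,4],[14,5],[15,4],[17,1],[19,0],[19,4],[21,5],[24,1],[26,4],[29,0],[29,4],[32,5],[36,0],[36,4],[39,4],[42,1],[44,6],[47,1],[49,2],[49,6],[50,4],[52,1],[54,6],[55,1],[56,5],[57,4],[59,1],[61,6],[62,1],[63,5],[65,1],[67,6],[68,4],[69,4],[71,5],[72,4],[73,4]]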